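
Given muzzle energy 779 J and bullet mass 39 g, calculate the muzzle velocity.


v = sqrt(2*E/m) = sqrt(2*779/0.039) = 199.9 m/s

199.9 m/s


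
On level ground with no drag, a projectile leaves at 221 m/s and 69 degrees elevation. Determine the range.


R = v0^2 * sin(2*theta) / g = 221^2 * sin(2*69°) / 9.81 = 3331 m

3331 m


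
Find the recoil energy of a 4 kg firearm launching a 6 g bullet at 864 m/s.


v_r = m_p*v_p/m_gun = 0.006*864/4 = 1.296 m/s, E_r = 0.5*m_gun*v_r^2 = 0.5*4*1.296^2 = 3.359 J

3.359 J


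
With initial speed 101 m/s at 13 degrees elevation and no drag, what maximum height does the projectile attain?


H = (v0*sin(theta))^2 / (2g) = (101*sin(13°))^2 / (2*9.81) = 26.31 m

26.31 m


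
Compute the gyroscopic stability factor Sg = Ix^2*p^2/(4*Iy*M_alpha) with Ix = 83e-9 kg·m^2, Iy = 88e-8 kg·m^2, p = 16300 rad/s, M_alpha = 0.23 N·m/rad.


Sg = Ix^2 * p^2 / (4 * Iy * M_alpha) = (83e-9)^2 * 16300^2 / (4 * 88e-8 * 0.23) = 2.261

2.261


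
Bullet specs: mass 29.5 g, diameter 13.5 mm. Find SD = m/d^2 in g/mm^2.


SD = m/d^2 = 29.5/13.5^2 = 0.1619 g/mm^2

0.1619 g/mm^2


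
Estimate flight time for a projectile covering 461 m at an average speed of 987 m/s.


t = d/v = 461/987 = 0.4671 s

0.4671 s


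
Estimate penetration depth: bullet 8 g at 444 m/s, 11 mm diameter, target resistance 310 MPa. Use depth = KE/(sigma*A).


A = pi*(d/2)^2 = pi*(11/2)^2 = 95.0332 mm^2
E = 0.5*m*v^2 = 0.5*0.008*444^2 = 788.544 J
depth = E/(sigma*A) = 788.544 J / (310 MPa * 95.0332 mm^2) = 788.544/(310 * 95.0332) m = 0.0267663 m ≈ 26.77 mm

26.77 mm


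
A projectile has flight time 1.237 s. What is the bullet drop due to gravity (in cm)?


drop = 0.5*g*t^2 = 0.5*9.81*1.237^2 = 7.50548 m ≈ 750.5 cm

750.5 cm


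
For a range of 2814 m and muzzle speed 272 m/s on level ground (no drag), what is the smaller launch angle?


sin(2*theta) = R*g/v0^2 = 2814*9.81/272^2 = 0.373126, theta = arcsin(0.373126)/2 = 10.95°

10.95 degrees


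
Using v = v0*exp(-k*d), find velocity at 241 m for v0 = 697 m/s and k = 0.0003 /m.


v = v0*exp(-k*d) = 697*exp(-0.0003*241) = 648.4 m/s

648.4 m/s


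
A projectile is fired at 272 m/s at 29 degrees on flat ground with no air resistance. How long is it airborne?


T = 2*v0*sin(theta)/g = 2*272*sin(29°)/9.81 = 26.88 s

26.88 s


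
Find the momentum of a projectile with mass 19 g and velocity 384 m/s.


p = m*v = 0.019*384 = 7.296 kg·m/s

7.296 kg·m/s


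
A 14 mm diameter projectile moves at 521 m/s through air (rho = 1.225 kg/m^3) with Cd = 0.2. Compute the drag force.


A = pi*(d/2)^2 = pi*(14/2000)^2 = 1.53938e-04 m^2
Fd = 0.5*Cd*rho*A*v^2 = 0.5*0.2*1.225*1.53938e-04*521^2 = 5.119 N

5.119 N


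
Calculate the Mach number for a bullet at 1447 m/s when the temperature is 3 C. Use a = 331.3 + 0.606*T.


a = 331.3 + 0.606*(3) = 333.118 m/s
M = v/a = 1447/333.118 = 4.344

4.344


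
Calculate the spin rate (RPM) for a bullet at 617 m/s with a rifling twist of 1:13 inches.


twist_m = 13*0.0254 = 0.3302 m
spin = v/twist = 617/0.3302 = 1868.565 rev/s
RPM = spin*60 = 1868.565*60 ≈ 112114 RPM

112114 RPM


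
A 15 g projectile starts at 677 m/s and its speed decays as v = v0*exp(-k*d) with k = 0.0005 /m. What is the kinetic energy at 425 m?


v = v0*exp(-k*d) = 677*exp(-0.0005*425) = 547.395 m/s
E = 0.5*m*v^2 = 0.5*0.015*547.395^2 = 2247 J

2247 J


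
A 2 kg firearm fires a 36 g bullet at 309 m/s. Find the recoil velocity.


v_recoil = m_p * v_p / m_gun = 0.036 * 309 / 2 = 5.562 m/s

5.562 m/s


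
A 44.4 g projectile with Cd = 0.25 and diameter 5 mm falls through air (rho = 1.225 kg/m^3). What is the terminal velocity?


A = pi*(d/2)^2 = pi*(5/2000)^2 = 1.96350e-05 m^2
vt = sqrt(2mg/(Cd*rho*A)) = sqrt(2*0.0444*9.81/(0.25 * 1.225 * 1.96350e-05)) = 380.6 m/s

380.6 m/s


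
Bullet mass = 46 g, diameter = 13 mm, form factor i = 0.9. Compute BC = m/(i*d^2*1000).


BC = m/(i*d^2*1000) = 46/(0.9 * 13^2 * 1000) = 0.0003024

0.0003024


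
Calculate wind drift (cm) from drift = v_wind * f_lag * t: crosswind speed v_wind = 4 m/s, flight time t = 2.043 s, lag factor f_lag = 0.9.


drift = v_wind * lag * t = 4 * 0.9 * 2.043 = 7.3548 m ≈ 735.5 cm

735.5 cm


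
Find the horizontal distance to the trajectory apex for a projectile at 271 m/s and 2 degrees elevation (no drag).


R = v0^2*sin(2*theta)/g = 271^2*sin(2*2°)/9.81 = 522.221 m
apex_dist = R/2 = 522.221/2 = 261.1 m

261.1 m


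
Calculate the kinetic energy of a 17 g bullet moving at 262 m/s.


E = 0.5*m*v^2 = 0.5*0.017*262^2 = 583.5 J

583.5 J


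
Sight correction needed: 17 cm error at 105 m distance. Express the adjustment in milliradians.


1 mrad subtends 1 cm per 10 m of range, so adj = error_cm / (dist_m / 10) = 17 / (105/10) = 1.619 mrad

1.619 mrad


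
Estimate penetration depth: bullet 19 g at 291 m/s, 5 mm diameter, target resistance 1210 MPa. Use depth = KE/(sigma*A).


A = pi*(d/2)^2 = pi*(5/2)^2 = 19.635 mm^2
E = 0.5*m*v^2 = 0.5*0.019*291^2 = 804.469 J
depth = E/(sigma*A) = 804.469 J / (1210 MPa * 19.635 mm^2) = 804.469/(1210 * 19.635) m = 0.0338606 m ≈ 33.86 mm

33.86 mm


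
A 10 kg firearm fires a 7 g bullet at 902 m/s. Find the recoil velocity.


v_recoil = m_p * v_p / m_gun = 0.007 * 902 / 10 = 0.6314 m/s

0.6314 m/s


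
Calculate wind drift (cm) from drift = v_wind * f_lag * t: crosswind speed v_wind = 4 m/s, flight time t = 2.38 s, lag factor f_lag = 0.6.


drift = v_wind * lag * t = 4 * 0.6 * 2.38 = 5.712 m ≈ 571.2 cm

571.2 cm


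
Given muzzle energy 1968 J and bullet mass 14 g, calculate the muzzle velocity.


v = sqrt(2*E/m) = sqrt(2*1968/0.014) = 530.2 m/s

530.2 m/s


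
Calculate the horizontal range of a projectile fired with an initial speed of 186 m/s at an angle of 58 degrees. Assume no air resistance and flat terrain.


R = v0^2 * sin(2*theta) / g = 186^2 * sin(2*58°) / 9.81 = 3170 m

3170 m


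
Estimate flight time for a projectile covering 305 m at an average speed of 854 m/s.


t = d/v = 305/854 = 0.3571 s

0.3571 s


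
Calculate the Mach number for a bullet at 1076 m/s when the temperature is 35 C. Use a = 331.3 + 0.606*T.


a = 331.3 + 0.606*(35) = 352.51 m/s
M = v/a = 1076/352.51 = 3.052

3.052


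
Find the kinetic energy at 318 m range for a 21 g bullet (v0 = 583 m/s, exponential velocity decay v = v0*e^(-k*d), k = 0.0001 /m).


v = v0*exp(-k*d) = 583*exp(-0.0001*318) = 564.752 m/s
E = 0.5*m*v^2 = 0.5*0.021*564.752^2 = 3349 J

3349 J


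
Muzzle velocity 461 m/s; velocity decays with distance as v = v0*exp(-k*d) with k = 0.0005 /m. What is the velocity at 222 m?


v = v0*exp(-k*d) = 461*exp(-0.0005*222) = 412.6 m/s

412.6 m/s


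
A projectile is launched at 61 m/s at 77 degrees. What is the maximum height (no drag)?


H = (v0*sin(theta))^2 / (2g) = (61*sin(77°))^2 / (2*9.81) = 180.1 m

180.1 m


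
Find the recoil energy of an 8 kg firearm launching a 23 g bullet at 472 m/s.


v_r = m_p*v_p/m_gun = 0.023*472/8 = 1.357 m/s, E_r = 0.5*m_gun*v_r^2 = 0.5*8*1.357^2 = 7.366 J

7.366 J


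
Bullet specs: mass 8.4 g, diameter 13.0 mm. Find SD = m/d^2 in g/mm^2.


SD = m/d^2 = 8.4/13.0^2 = 0.0497 g/mm^2

0.0497 g/mm^2


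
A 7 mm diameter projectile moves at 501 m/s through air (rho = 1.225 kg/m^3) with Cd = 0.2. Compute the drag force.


A = pi*(d/2)^2 = pi*(7/2000)^2 = 3.84845e-05 m^2
Fd = 0.5*Cd*rho*A*v^2 = 0.5*0.2*1.225*3.84845e-05*501^2 = 1.183 N

1.183 N


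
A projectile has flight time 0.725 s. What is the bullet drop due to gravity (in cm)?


drop = 0.5*g*t^2 = 0.5*9.81*0.725^2 = 2.57819 m ≈ 257.8 cm

257.8 cm


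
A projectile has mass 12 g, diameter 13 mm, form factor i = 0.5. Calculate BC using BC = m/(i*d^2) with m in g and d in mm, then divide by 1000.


BC = m/(i*d^2*1000) = 12/(0.5 * 13^2 * 1000) = 0.000142

0.000142


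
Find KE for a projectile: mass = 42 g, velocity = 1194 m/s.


E = 0.5*m*v^2 = 0.5*0.042*1194^2 = 29938 J

29938 J


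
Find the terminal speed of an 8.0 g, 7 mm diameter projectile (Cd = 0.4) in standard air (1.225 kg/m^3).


A = pi*(d/2)^2 = pi*(7/2000)^2 = 3.84845e-05 m^2
vt = sqrt(2mg/(Cd*rho*A)) = sqrt(2*0.008*9.81/(0.4 * 1.225 * 3.84845e-05)) = 91.23 m/s

91.23 m/s


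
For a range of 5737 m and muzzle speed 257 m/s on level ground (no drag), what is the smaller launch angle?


sin(2*theta) = R*g/v0^2 = 5737*9.81/257^2 = 0.852094, theta = arcsin(0.852094)/2 = 29.22°

29.22 degrees


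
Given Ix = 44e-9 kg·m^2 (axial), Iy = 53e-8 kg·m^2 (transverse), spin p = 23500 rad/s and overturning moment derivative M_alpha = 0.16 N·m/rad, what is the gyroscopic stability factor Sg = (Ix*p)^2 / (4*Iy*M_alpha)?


Sg = Ix^2 * p^2 / (4 * Iy * M_alpha) = (44e-9)^2 * 23500^2 / (4 * 53e-8 * 0.16) = 3.152

3.152


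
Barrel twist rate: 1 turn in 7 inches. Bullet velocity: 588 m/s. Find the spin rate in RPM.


twist_m = 7*0.0254 = 0.1778 m
spin = v/twist = 588/0.1778 = 3307.087 rev/s
RPM = spin*60 = 3307.087*60 ≈ 198425 RPM

198425 RPM


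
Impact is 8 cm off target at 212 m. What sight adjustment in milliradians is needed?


1 mrad subtends 1 cm per 10 m of range, so adj = error_cm / (dist_m / 10) = 8 / (212/10) = 0.3774 mrad

0.3774 mrad


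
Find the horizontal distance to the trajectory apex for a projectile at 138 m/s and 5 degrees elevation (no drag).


R = v0^2*sin(2*theta)/g = 138^2*sin(2*5°)/9.81 = 337.1 m
apex_dist = R/2 = 337.1/2 = 168.6 m

168.6 m


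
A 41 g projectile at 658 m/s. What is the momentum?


p = m*v = 0.041*658 = 26.98 kg·m/s

26.98 kg·m/s


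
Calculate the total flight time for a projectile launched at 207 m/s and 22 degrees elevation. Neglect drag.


T = 2*v0*sin(theta)/g = 2*207*sin(22°)/9.81 = 15.81 s

15.81 s


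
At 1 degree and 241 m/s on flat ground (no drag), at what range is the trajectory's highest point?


R = v0^2*sin(2*theta)/g = 241^2*sin(2*1°)/9.81 = 206.626 m
apex_dist = R/2 = 206.626/2 = 103.3 m

103.3 m


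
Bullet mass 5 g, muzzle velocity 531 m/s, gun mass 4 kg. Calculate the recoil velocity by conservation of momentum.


v_recoil = m_p * v_p / m_gun = 0.005 * 531 / 4 = 0.6638 m/s

0.6638 m/s


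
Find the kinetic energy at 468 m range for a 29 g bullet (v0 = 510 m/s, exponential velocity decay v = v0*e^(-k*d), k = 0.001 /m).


v = v0*exp(-k*d) = 510*exp(-0.001*468) = 319.389 m/s
E = 0.5*m*v^2 = 0.5*0.029*319.389^2 = 1479 J

1479 J


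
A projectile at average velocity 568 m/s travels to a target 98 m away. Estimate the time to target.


t = d/v = 98/568 = 0.1725 s

0.1725 s


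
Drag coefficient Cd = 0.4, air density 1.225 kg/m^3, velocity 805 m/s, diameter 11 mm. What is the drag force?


A = pi*(d/2)^2 = pi*(11/2000)^2 = 9.50332e-05 m^2
Fd = 0.5*Cd*rho*A*v^2 = 0.5*0.4*1.225*9.50332e-05*805^2 = 15.09 N

15.09 N


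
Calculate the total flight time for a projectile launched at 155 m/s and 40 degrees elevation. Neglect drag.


T = 2*v0*sin(theta)/g = 2*155*sin(40°)/9.81 = 20.31 s

20.31 s


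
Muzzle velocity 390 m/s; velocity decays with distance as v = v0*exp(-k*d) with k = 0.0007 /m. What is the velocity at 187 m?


v = v0*exp(-k*d) = 390*exp(-0.0007*187) = 342.1 m/s

342.1 m/s


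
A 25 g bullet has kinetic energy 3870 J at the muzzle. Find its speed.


v = sqrt(2*E/m) = sqrt(2*3870/0.025) = 556.4 m/s

556.4 m/s


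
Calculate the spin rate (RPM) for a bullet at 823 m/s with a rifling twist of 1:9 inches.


twist_m = 9*0.0254 = 0.2286 m
spin = v/twist = 823/0.2286 = 3600.175 rev/s
RPM = spin*60 = 3600.175*60 ≈ 216010 RPM

216010 RPM


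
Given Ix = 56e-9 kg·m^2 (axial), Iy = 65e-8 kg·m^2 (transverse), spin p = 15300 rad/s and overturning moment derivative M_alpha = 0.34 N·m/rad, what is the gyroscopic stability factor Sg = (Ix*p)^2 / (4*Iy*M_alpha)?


Sg = Ix^2 * p^2 / (4 * Iy * M_alpha) = (56e-9)^2 * 15300^2 / (4 * 65e-8 * 0.34) = 0.8304

0.8304


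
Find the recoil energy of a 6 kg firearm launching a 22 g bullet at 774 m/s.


v_r = m_p*v_p/m_gun = 0.022*774/6 = 2.838 m/s, E_r = 0.5*m_gun*v_r^2 = 0.5*6*2.838^2 = 24.16 J

24.16 J


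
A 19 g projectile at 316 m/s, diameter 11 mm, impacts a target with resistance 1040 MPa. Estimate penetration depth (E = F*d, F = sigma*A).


A = pi*(d/2)^2 = pi*(11/2)^2 = 95.0332 mm^2
E = 0.5*m*v^2 = 0.5*0.019*316^2 = 948.632 J
depth = E/(sigma*A) = 948.632 J / (1040 MPa * 95.0332 mm^2) = 948.632/(1040 * 95.0332) m = 0.00959819 m ≈ 9.598 mm

9.598 mm


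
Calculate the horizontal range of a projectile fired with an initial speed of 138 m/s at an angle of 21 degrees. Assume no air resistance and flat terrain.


R = v0^2 * sin(2*theta) / g = 138^2 * sin(2*21°) / 9.81 = 1299 m

1299 m


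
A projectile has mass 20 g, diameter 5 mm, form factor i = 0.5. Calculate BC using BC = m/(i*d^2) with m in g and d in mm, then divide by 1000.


BC = m/(i*d^2*1000) = 20/(0.5 * 5^2 * 1000) = 0.0016

0.0016


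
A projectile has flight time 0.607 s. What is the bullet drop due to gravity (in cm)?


drop = 0.5*g*t^2 = 0.5*9.81*0.607^2 = 1.80724 m ≈ 180.7 cm

180.7 cm


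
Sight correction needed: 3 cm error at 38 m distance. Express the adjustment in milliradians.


1 mrad subtends 1 cm per 10 m of range, so adj = error_cm / (dist_m / 10) = 3 / (38/10) = 0.7895 mrad

0.7895 mrad


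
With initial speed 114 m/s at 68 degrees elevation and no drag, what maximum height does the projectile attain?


H = (v0*sin(theta))^2 / (2g) = (114*sin(68°))^2 / (2*9.81) = 569.4 m

569.4 m


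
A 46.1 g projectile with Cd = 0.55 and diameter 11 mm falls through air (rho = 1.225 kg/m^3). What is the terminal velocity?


A = pi*(d/2)^2 = pi*(11/2000)^2 = 9.50332e-05 m^2
vt = sqrt(2mg/(Cd*rho*A)) = sqrt(2*0.0461*9.81/(0.55 * 1.225 * 9.50332e-05)) = 118.9 m/s

118.9 m/s


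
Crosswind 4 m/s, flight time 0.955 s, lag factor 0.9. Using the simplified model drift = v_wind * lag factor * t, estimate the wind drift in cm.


drift = v_wind * lag * t = 4 * 0.9 * 0.955 = 3.438 m ≈ 343.8 cm

343.8 cm


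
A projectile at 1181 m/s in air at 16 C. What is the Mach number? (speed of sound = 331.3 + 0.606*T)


a = 331.3 + 0.606*(16) = 340.996 m/s
M = v/a = 1181/340.996 = 3.463

3.463


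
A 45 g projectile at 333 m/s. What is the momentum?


p = m*v = 0.045*333 = 14.98 kg·m/s

14.98 kg·m/s


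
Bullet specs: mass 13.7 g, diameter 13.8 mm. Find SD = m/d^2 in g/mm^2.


SD = m/d^2 = 13.7/13.8^2 = 0.07194 g/mm^2

0.07194 g/mm^2


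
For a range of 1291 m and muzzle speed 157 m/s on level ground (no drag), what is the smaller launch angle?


sin(2*theta) = R*g/v0^2 = 1291*9.81/157^2 = 0.513802, theta = arcsin(0.513802)/2 = 15.46°

15.46 degrees


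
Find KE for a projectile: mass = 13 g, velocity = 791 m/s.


E = 0.5*m*v^2 = 0.5*0.013*791^2 = 4067 J

4067 J


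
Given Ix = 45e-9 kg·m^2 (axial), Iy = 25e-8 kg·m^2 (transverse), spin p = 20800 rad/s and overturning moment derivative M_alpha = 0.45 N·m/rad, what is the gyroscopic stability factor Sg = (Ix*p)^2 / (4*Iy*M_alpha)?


Sg = Ix^2 * p^2 / (4 * Iy * M_alpha) = (45e-9)^2 * 20800^2 / (4 * 25e-8 * 0.45) = 1.947

1.947


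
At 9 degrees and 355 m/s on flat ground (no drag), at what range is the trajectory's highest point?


R = v0^2*sin(2*theta)/g = 355^2*sin(2*9°)/9.81 = 3969.81 m
apex_dist = R/2 = 3969.81/2 = 1985 m

1985 m


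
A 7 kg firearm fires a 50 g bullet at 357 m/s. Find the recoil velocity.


v_recoil = m_p * v_p / m_gun = 0.05 * 357 / 7 = 2.55 m/s

2.55 m/s


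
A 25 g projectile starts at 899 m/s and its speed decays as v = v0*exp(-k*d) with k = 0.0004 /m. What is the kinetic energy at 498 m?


v = v0*exp(-k*d) = 899*exp(-0.0004*498) = 736.628 m/s
E = 0.5*m*v^2 = 0.5*0.025*736.628^2 = 6783 J

6783 J


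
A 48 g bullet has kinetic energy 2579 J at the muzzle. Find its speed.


v = sqrt(2*E/m) = sqrt(2*2579/0.048) = 327.8 m/s

327.8 m/s


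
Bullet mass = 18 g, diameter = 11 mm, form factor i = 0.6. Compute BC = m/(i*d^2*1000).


BC = m/(i*d^2*1000) = 18/(0.6 * 11^2 * 1000) = 0.0002479

0.0002479


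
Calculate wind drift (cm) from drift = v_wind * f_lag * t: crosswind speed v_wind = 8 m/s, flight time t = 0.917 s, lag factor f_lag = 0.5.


drift = v_wind * lag * t = 8 * 0.5 * 0.917 = 3.668 m ≈ 366.8 cm

366.8 cm


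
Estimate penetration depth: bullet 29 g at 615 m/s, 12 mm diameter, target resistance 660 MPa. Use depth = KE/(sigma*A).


A = pi*(d/2)^2 = pi*(12/2)^2 = 113.097 mm^2
E = 0.5*m*v^2 = 0.5*0.029*615^2 = 5484.26 J
depth = E/(sigma*A) = 5484.26 J / (660 MPa * 113.097 mm^2) = 5484.26/(660 * 113.097) m = 0.073472 m ≈ 73.47 mm

73.47 mm


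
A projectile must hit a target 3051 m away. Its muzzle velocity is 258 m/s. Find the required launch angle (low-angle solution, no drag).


sin(2*theta) = R*g/v0^2 = 3051*9.81/258^2 = 0.449647, theta = arcsin(0.449647)/2 = 13.36°

13.36 degrees


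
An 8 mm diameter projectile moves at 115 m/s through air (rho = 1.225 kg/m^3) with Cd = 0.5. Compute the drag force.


A = pi*(d/2)^2 = pi*(8/2000)^2 = 5.02655e-05 m^2
Fd = 0.5*Cd*rho*A*v^2 = 0.5*0.5*1.225*5.02655e-05*115^2 = 0.2036 N

0.2036 N


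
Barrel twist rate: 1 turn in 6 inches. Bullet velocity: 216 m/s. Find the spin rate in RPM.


twist_m = 6*0.0254 = 0.1524 m
spin = v/twist = 216/0.1524 = 1417.323 rev/s
RPM = spin*60 = 1417.323*60 ≈ 85039 RPM

85039 RPM


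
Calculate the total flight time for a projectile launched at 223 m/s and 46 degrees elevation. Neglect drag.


T = 2*v0*sin(theta)/g = 2*223*sin(46°)/9.81 = 32.7 s

32.7 s


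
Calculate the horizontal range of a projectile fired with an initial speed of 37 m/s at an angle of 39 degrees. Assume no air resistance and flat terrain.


R = v0^2 * sin(2*theta) / g = 37^2 * sin(2*39°) / 9.81 = 136.5 m

136.5 m


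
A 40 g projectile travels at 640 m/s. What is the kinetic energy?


E = 0.5*m*v^2 = 0.5*0.04*640^2 = 8192 J

8192 J


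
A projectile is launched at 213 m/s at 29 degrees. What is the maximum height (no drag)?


H = (v0*sin(theta))^2 / (2g) = (213*sin(29°))^2 / (2*9.81) = 543.5 m

543.5 m


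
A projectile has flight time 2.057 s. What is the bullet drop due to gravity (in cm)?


drop = 0.5*g*t^2 = 0.5*9.81*2.057^2 = 20.7543 m ≈ 2075 cm

2075 cm


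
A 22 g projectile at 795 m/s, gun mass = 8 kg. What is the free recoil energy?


v_r = m_p*v_p/m_gun = 0.022*795/8 = 2.18625 m/s, E_r = 0.5*m_gun*v_r^2 = 0.5*8*2.18625^2 = 19.12 J

19.12 J


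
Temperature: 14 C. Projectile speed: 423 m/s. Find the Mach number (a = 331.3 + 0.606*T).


a = 331.3 + 0.606*(14) = 339.784 m/s
M = v/a = 423/339.784 = 1.245

1.245


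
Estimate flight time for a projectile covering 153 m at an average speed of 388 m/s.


t = d/v = 153/388 = 0.3943 s

0.3943 s


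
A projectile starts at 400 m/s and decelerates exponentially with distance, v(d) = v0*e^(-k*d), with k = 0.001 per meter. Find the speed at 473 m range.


v = v0*exp(-k*d) = 400*exp(-0.001*473) = 249.3 m/s

249.3 m/s


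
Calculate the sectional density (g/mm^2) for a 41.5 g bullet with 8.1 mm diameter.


SD = m/d^2 = 41.5/8.1^2 = 0.6325 g/mm^2

0.6325 g/mm^2


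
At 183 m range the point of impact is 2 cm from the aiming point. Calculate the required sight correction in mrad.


1 mrad subtends 1 cm per 10 m of range, so adj = error_cm / (dist_m / 10) = 2 / (183/10) = 0.1093 mrad

0.1093 mrad


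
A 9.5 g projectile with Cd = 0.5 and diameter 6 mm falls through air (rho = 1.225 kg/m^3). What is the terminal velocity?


A = pi*(d/2)^2 = pi*(6/2000)^2 = 2.82743e-05 m^2
vt = sqrt(2mg/(Cd*rho*A)) = sqrt(2*0.0095*9.81/(0.5 * 1.225 * 2.82743e-05)) = 103.7 m/s

103.7 m/s


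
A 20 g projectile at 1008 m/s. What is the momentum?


p = m*v = 0.02*1008 = 20.16 kg·m/s

20.16 kg·m/s


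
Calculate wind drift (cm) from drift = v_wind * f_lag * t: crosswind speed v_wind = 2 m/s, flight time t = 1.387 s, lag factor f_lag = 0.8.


drift = v_wind * lag * t = 2 * 0.8 * 1.387 = 2.2192 m ≈ 221.9 cm

221.9 cm


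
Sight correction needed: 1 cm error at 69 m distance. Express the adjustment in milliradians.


1 mrad subtends 1 cm per 10 m of range, so adj = error_cm / (dist_m / 10) = 1 / (69/10) = 0.1449 mrad

0.1449 mrad


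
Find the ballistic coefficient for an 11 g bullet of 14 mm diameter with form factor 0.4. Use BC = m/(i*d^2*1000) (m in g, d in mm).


BC = m/(i*d^2*1000) = 11/(0.4 * 14^2 * 1000) = 0.0001403

0.0001403


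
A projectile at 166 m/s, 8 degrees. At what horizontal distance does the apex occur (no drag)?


R = v0^2*sin(2*theta)/g = 166^2*sin(2*8°)/9.81 = 774.257 m
apex_dist = R/2 = 774.257/2 = 387.1 m

387.1 m


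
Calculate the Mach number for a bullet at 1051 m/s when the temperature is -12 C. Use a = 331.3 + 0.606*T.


a = 331.3 + 0.606*(-12) = 324.028 m/s
M = v/a = 1051/324.028 = 3.244

3.244


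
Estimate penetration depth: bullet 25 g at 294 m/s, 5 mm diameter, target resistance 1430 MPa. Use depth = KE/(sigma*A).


A = pi*(d/2)^2 = pi*(5/2)^2 = 19.635 mm^2
E = 0.5*m*v^2 = 0.5*0.025*294^2 = 1080.45 J
depth = E/(sigma*A) = 1080.45 J / (1430 MPa * 19.635 mm^2) = 1080.45/(1430 * 19.635) m = 0.0384803 m ≈ 38.48 mm

38.48 mm


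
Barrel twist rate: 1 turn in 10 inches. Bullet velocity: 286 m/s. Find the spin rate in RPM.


twist_m = 10*0.0254 = 0.254 m
spin = v/twist = 286/0.254 = 1125.984 rev/s
RPM = spin*60 = 1125.984*60 ≈ 67559 RPM

67559 RPM


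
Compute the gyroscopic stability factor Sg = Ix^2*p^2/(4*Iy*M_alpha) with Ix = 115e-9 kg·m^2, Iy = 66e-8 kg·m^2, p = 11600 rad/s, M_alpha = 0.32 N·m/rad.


Sg = Ix^2 * p^2 / (4 * Iy * M_alpha) = (115e-9)^2 * 11600^2 / (4 * 66e-8 * 0.32) = 2.106

2.106


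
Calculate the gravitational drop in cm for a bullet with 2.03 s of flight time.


drop = 0.5*g*t^2 = 0.5*9.81*2.03^2 = 20.213 m ≈ 2021 cm

2021 cm


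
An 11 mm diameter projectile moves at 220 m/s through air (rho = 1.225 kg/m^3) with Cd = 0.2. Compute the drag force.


A = pi*(d/2)^2 = pi*(11/2000)^2 = 9.50332e-05 m^2
Fd = 0.5*Cd*rho*A*v^2 = 0.5*0.2*1.225*9.50332e-05*220^2 = 0.5635 N

0.5635 N


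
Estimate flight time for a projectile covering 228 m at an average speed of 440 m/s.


t = d/v = 228/440 = 0.5182 s

0.5182 s


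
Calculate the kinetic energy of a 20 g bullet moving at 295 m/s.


E = 0.5*m*v^2 = 0.5*0.02*295^2 = 870.2 J

870.2 J


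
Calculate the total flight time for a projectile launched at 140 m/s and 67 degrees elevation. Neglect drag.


T = 2*v0*sin(theta)/g = 2*140*sin(67°)/9.81 = 26.27 s

26.27 s


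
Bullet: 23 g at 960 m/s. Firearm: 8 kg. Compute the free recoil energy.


v_r = m_p*v_p/m_gun = 0.023*960/8 = 2.76 m/s, E_r = 0.5*m_gun*v_r^2 = 0.5*8*2.76^2 = 30.47 J

30.47 J


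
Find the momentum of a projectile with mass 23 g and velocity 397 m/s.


p = m*v = 0.023*397 = 9.131 kg·m/s

9.131 kg·m/s


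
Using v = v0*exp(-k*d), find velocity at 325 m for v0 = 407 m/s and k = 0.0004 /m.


v = v0*exp(-k*d) = 407*exp(-0.0004*325) = 357.4 m/s

357.4 m/s


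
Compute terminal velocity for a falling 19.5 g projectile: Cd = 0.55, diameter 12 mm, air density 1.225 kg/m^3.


A = pi*(d/2)^2 = pi*(12/2000)^2 = 1.13097e-04 m^2
vt = sqrt(2mg/(Cd*rho*A)) = sqrt(2*0.0195*9.81/(0.55 * 1.225 * 1.13097e-04)) = 70.86 m/s

70.86 m/s


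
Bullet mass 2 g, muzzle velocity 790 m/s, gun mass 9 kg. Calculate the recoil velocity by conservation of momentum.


v_recoil = m_p * v_p / m_gun = 0.002 * 790 / 9 = 0.1756 m/s

0.1756 m/s


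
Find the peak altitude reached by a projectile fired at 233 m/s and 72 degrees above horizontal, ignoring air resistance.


H = (v0*sin(theta))^2 / (2g) = (233*sin(72°))^2 / (2*9.81) = 2503 m

2503 m


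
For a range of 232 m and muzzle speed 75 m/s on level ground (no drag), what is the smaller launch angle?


sin(2*theta) = R*g/v0^2 = 232*9.81/75^2 = 0.404608, theta = arcsin(0.404608)/2 = 11.93°

11.93 degrees


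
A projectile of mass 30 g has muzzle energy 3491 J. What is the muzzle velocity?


v = sqrt(2*E/m) = sqrt(2*3491/0.03) = 482.4 m/s

482.4 m/s


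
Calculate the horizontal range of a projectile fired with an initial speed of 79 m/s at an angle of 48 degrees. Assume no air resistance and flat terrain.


R = v0^2 * sin(2*theta) / g = 79^2 * sin(2*48°) / 9.81 = 632.7 m

632.7 m


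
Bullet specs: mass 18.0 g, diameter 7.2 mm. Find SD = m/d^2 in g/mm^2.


SD = m/d^2 = 18.0/7.2^2 = 0.3472 g/mm^2

0.3472 g/mm^2


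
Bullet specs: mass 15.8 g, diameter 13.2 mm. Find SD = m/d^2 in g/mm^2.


SD = m/d^2 = 15.8/13.2^2 = 0.09068 g/mm^2

0.09068 g/mm^2


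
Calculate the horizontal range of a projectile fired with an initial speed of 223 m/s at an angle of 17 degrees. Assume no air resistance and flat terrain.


R = v0^2 * sin(2*theta) / g = 223^2 * sin(2*17°) / 9.81 = 2835 m

2835 m


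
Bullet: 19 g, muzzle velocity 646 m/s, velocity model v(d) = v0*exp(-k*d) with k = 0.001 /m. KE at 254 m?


v = v0*exp(-k*d) = 646*exp(-0.001*254) = 501.097 m/s
E = 0.5*m*v^2 = 0.5*0.019*501.097^2 = 2385 J

2385 J


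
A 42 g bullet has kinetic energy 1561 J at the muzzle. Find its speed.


v = sqrt(2*E/m) = sqrt(2*1561/0.042) = 272.6 m/s

272.6 m/s


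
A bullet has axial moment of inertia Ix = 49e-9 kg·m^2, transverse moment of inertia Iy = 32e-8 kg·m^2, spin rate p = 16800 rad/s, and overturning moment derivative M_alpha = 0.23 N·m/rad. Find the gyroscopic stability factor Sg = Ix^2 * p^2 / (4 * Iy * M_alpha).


Sg = Ix^2 * p^2 / (4 * Iy * M_alpha) = (49e-9)^2 * 16800^2 / (4 * 32e-8 * 0.23) = 2.302

2.302


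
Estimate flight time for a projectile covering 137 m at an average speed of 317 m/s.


t = d/v = 137/317 = 0.4322 s

0.4322 s


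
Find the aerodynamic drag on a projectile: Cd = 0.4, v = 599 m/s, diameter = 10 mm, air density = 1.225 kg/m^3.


A = pi*(d/2)^2 = pi*(10/2000)^2 = 7.85398e-05 m^2
Fd = 0.5*Cd*rho*A*v^2 = 0.5*0.4*1.225*7.85398e-05*599^2 = 6.904 N

6.904 N


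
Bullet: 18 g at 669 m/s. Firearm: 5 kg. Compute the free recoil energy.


v_r = m_p*v_p/m_gun = 0.018*669/5 = 2.4084 m/s, E_r = 0.5*m_gun*v_r^2 = 0.5*5*2.4084^2 = 14.5 J

14.5 J


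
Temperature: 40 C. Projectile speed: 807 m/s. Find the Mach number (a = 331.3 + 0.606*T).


a = 331.3 + 0.606*(40) = 355.54 m/s
M = v/a = 807/355.54 = 2.27

2.27


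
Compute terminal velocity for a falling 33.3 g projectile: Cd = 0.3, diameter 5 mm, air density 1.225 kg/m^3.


A = pi*(d/2)^2 = pi*(5/2000)^2 = 1.96350e-05 m^2
vt = sqrt(2mg/(Cd*rho*A)) = sqrt(2*0.0333*9.81/(0.3 * 1.225 * 1.96350e-05)) = 300.9 m/s

300.9 m/s


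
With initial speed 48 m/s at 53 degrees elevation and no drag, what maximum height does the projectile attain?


H = (v0*sin(theta))^2 / (2g) = (48*sin(53°))^2 / (2*9.81) = 74.9 m

74.9 m


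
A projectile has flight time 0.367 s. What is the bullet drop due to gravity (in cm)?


drop = 0.5*g*t^2 = 0.5*9.81*0.367^2 = 0.66065 m ≈ 66.06 cm

66.06 cm


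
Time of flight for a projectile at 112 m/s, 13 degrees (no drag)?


T = 2*v0*sin(theta)/g = 2*112*sin(13°)/9.81 = 5.136 s

5.136 s


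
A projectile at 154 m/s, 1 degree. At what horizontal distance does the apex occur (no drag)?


R = v0^2*sin(2*theta)/g = 154^2*sin(2*1°)/9.81 = 84.3707 m
apex_dist = R/2 = 84.3707/2 = 42.19 m

42.19 m


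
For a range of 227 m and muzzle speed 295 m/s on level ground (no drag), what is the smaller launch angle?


sin(2*theta) = R*g/v0^2 = 227*9.81/295^2 = 0.0255889, theta = arcsin(0.0255889)/2 = 0.7331°

0.7331 degrees


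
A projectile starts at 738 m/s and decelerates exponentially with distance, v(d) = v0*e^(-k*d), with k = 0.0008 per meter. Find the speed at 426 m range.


v = v0*exp(-k*d) = 738*exp(-0.0008*426) = 524.9 m/s

524.9 m/s


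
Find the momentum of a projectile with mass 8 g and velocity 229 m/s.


p = m*v = 0.008*229 = 1.832 kg·m/s

1.832 kg·m/s


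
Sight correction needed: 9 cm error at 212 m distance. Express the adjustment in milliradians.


1 mrad subtends 1 cm per 10 m of range, so adj = error_cm / (dist_m / 10) = 9 / (212/10) = 0.4245 mrad

0.4245 mrad


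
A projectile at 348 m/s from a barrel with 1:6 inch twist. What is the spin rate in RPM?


twist_m = 6*0.0254 = 0.1524 m
spin = v/twist = 348/0.1524 = 2283.465 rev/s
RPM = spin*60 = 2283.465*60 ≈ 137008 RPM

137008 RPM


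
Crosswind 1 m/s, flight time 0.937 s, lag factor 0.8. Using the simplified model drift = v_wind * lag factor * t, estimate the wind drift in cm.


drift = v_wind * lag * t = 1 * 0.8 * 0.937 = 0.7496 m ≈ 74.96 cm

74.96 cm


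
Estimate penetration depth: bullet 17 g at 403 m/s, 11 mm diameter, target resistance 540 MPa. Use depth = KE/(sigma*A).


A = pi*(d/2)^2 = pi*(11/2)^2 = 95.0332 mm^2
E = 0.5*m*v^2 = 0.5*0.017*403^2 = 1380.48 J
depth = E/(sigma*A) = 1380.48 J / (540 MPa * 95.0332 mm^2) = 1380.48/(540 * 95.0332) m = 0.0269005 m ≈ 26.9 mm

26.9 mm


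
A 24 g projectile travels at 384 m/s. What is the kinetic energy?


E = 0.5*m*v^2 = 0.5*0.024*384^2 = 1769 J

1769 J


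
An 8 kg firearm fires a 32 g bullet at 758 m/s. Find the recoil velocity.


v_recoil = m_p * v_p / m_gun = 0.032 * 758 / 8 = 3.032 m/s

3.032 m/s


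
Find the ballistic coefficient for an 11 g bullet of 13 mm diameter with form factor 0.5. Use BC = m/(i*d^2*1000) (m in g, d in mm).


BC = m/(i*d^2*1000) = 11/(0.5 * 13^2 * 1000) = 0.0001302

0.0001302


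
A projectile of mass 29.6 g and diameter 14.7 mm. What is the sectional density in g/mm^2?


SD = m/d^2 = 29.6/14.7^2 = 0.137 g/mm^2

0.137 g/mm^2


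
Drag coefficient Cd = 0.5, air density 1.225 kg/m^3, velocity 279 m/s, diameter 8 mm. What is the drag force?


A = pi*(d/2)^2 = pi*(8/2000)^2 = 5.02655e-05 m^2
Fd = 0.5*Cd*rho*A*v^2 = 0.5*0.5*1.225*5.02655e-05*279^2 = 1.198 N

1.198 N


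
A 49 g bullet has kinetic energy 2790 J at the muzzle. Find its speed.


v = sqrt(2*E/m) = sqrt(2*2790/0.049) = 337.5 m/s

337.5 m/s


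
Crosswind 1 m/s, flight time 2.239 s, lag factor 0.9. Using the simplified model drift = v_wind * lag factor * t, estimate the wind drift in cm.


drift = v_wind * lag * t = 1 * 0.9 * 2.239 = 2.0151 m ≈ 201.5 cm

201.5 cm


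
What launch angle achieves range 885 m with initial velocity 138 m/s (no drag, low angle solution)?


sin(2*theta) = R*g/v0^2 = 885*9.81/138^2 = 0.455884, theta = arcsin(0.455884)/2 = 13.56°

13.56 degrees


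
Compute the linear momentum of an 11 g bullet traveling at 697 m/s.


p = m*v = 0.011*697 = 7.667 kg·m/s

7.667 kg·m/s


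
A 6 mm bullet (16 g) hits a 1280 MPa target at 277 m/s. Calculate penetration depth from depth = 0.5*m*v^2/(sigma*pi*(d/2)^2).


A = pi*(d/2)^2 = pi*(6/2)^2 = 28.2743 mm^2
E = 0.5*m*v^2 = 0.5*0.016*277^2 = 613.832 J
depth = E/(sigma*A) = 613.832 J / (1280 MPa * 28.2743 mm^2) = 613.832/(1280 * 28.2743) m = 0.0169608 m ≈ 16.96 mm

16.96 mm


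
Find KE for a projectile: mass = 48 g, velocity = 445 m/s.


E = 0.5*m*v^2 = 0.5*0.048*445^2 = 4753 J

4753 J


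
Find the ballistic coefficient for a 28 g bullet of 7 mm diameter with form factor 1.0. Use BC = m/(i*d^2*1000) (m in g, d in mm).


BC = m/(i*d^2*1000) = 28/(1.0 * 7^2 * 1000) = 0.0005714

0.0005714


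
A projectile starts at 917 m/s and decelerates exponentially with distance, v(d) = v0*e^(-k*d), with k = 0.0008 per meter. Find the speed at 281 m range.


v = v0*exp(-k*d) = 917*exp(-0.0008*281) = 732.4 m/s

732.4 m/s


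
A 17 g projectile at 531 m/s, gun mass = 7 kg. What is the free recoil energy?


v_r = m_p*v_p/m_gun = 0.017*531/7 = 1.28957 m/s, E_r = 0.5*m_gun*v_r^2 = 0.5*7*1.28957^2 = 5.82 J

5.82 J


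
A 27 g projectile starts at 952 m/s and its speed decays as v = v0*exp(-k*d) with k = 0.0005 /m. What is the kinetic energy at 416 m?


v = v0*exp(-k*d) = 952*exp(-0.0005*416) = 773.221 m/s
E = 0.5*m*v^2 = 0.5*0.027*773.221^2 = 8071 J

8071 J


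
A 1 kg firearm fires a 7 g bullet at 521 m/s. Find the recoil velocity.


v_recoil = m_p * v_p / m_gun = 0.007 * 521 / 1 = 3.647 m/s

3.647 m/s


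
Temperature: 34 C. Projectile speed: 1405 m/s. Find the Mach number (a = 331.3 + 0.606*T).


a = 331.3 + 0.606*(34) = 351.904 m/s
M = v/a = 1405/351.904 = 3.993

3.993


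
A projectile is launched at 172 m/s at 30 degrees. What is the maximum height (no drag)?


H = (v0*sin(theta))^2 / (2g) = (172*sin(30°))^2 / (2*9.81) = 377 m

377 m


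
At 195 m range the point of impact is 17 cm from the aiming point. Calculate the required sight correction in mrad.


1 mrad subtends 1 cm per 10 m of range, so adj = error_cm / (dist_m / 10) = 17 / (195/10) = 0.8718 mrad

0.8718 mrad


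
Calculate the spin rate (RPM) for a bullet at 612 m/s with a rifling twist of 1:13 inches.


twist_m = 13*0.0254 = 0.3302 m
spin = v/twist = 612/0.3302 = 1853.422 rev/s
RPM = spin*60 = 1853.422*60 ≈ 111205 RPM

111205 RPM


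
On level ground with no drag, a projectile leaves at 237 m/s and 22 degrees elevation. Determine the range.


R = v0^2 * sin(2*theta) / g = 237^2 * sin(2*22°) / 9.81 = 3977 m

3977 m


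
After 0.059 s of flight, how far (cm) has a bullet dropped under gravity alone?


drop = 0.5*g*t^2 = 0.5*9.81*0.059^2 = 0.0170743 m ≈ 1.707 cm

1.707 cm


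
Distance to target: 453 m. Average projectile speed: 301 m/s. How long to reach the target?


t = d/v = 453/301 = 1.505 s

1.505 s


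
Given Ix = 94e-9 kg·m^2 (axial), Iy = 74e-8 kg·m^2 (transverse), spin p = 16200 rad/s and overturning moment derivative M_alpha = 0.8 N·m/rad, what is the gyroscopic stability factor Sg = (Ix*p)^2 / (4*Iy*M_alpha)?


Sg = Ix^2 * p^2 / (4 * Iy * M_alpha) = (94e-9)^2 * 16200^2 / (4 * 74e-8 * 0.8) = 0.9793

0.9793


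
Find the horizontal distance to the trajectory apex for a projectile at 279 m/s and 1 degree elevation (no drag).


R = v0^2*sin(2*theta)/g = 279^2*sin(2*1°)/9.81 = 276.923 m
apex_dist = R/2 = 276.923/2 = 138.5 m

138.5 m


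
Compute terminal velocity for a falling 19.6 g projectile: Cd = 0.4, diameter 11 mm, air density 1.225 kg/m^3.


A = pi*(d/2)^2 = pi*(11/2000)^2 = 9.50332e-05 m^2
vt = sqrt(2mg/(Cd*rho*A)) = sqrt(2*0.0196*9.81/(0.4 * 1.225 * 9.50332e-05)) = 90.87 m/s

90.87 m/s


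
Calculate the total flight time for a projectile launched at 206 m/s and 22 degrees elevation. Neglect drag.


T = 2*v0*sin(theta)/g = 2*206*sin(22°)/9.81 = 15.73 s

15.73 s


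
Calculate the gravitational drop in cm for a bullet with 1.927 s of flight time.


drop = 0.5*g*t^2 = 0.5*9.81*1.927^2 = 18.2139 m ≈ 1821 cm

1821 cm


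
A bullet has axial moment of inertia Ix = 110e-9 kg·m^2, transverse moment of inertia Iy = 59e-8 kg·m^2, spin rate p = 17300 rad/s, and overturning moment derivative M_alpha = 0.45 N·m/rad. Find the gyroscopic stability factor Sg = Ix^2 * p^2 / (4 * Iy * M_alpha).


Sg = Ix^2 * p^2 / (4 * Iy * M_alpha) = (110e-9)^2 * 17300^2 / (4 * 59e-8 * 0.45) = 3.41

3.41


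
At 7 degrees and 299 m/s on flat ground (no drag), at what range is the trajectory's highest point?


R = v0^2*sin(2*theta)/g = 299^2*sin(2*7°)/9.81 = 2204.7 m
apex_dist = R/2 = 2204.7/2 = 1102 m

1102 m


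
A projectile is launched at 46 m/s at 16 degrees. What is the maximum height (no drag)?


H = (v0*sin(theta))^2 / (2g) = (46*sin(16°))^2 / (2*9.81) = 8.194 m

8.194 m


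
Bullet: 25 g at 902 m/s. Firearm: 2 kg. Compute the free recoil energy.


v_r = m_p*v_p/m_gun = 0.025*902/2 = 11.275 m/s, E_r = 0.5*m_gun*v_r^2 = 0.5*2*11.275^2 = 127.1 J

127.1 J


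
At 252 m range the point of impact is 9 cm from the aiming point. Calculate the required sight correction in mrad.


1 mrad subtends 1 cm per 10 m of range, so adj = error_cm / (dist_m / 10) = 9 / (252/10) = 0.3571 mrad

0.3571 mrad


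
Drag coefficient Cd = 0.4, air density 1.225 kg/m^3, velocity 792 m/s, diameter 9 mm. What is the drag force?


A = pi*(d/2)^2 = pi*(9/2000)^2 = 6.36173e-05 m^2
Fd = 0.5*Cd*rho*A*v^2 = 0.5*0.4*1.225*6.36173e-05*792^2 = 9.777 N

9.777 N


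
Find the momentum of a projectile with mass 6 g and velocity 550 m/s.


p = m*v = 0.006*550 = 3.3 kg·m/s

3.3 kg·m/s


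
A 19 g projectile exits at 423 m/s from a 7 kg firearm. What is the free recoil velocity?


v_recoil = m_p * v_p / m_gun = 0.019 * 423 / 7 = 1.148 m/s

1.148 m/s


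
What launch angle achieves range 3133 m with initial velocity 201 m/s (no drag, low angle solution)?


sin(2*theta) = R*g/v0^2 = 3133*9.81/201^2 = 0.760742, theta = arcsin(0.760742)/2 = 24.76°

24.76 degrees


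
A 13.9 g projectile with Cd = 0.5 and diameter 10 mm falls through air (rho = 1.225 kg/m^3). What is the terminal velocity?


A = pi*(d/2)^2 = pi*(10/2000)^2 = 7.85398e-05 m^2
vt = sqrt(2mg/(Cd*rho*A)) = sqrt(2*0.0139*9.81/(0.5 * 1.225 * 7.85398e-05)) = 75.29 m/s

75.29 m/s


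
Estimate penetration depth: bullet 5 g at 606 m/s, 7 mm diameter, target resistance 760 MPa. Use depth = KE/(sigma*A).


A = pi*(d/2)^2 = pi*(7/2)^2 = 38.4845 mm^2
E = 0.5*m*v^2 = 0.5*0.005*606^2 = 918.09 J
depth = E/(sigma*A) = 918.09 J / (760 MPa * 38.4845 mm^2) = 918.09/(760 * 38.4845) m = 0.0313896 m ≈ 31.39 mm

31.39 mm


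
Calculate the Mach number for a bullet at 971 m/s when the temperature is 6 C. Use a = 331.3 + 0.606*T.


a = 331.3 + 0.606*(6) = 334.936 m/s
M = v/a = 971/334.936 = 2.899

2.899


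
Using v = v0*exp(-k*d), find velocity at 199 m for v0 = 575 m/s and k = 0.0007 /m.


v = v0*exp(-k*d) = 575*exp(-0.0007*199) = 500.2 m/s

500.2 m/s


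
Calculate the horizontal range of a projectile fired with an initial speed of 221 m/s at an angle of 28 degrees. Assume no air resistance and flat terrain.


R = v0^2 * sin(2*theta) / g = 221^2 * sin(2*28°) / 9.81 = 4128 m

4128 m


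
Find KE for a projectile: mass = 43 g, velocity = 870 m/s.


E = 0.5*m*v^2 = 0.5*0.043*870^2 = 16273 J

16273 J


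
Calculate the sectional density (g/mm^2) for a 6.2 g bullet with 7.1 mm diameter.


SD = m/d^2 = 6.2/7.1^2 = 0.123 g/mm^2

0.123 g/mm^2


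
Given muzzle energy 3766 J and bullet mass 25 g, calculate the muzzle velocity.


v = sqrt(2*E/m) = sqrt(2*3766/0.025) = 548.9 m/s

548.9 m/s


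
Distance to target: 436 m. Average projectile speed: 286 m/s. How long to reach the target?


t = d/v = 436/286 = 1.524 s

1.524 s


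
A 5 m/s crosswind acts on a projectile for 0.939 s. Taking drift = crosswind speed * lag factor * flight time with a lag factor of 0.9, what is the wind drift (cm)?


drift = v_wind * lag * t = 5 * 0.9 * 0.939 = 4.2255 m ≈ 422.5 cm

422.5 cm


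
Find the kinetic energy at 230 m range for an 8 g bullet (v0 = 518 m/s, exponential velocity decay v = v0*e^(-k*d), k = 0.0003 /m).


v = v0*exp(-k*d) = 518*exp(-0.0003*230) = 483.463 m/s
E = 0.5*m*v^2 = 0.5*0.008*483.463^2 = 934.9 J

934.9 J


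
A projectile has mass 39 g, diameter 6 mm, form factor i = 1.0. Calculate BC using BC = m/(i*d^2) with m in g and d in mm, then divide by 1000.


BC = m/(i*d^2*1000) = 39/(1.0 * 6^2 * 1000) = 0.001083

0.001083


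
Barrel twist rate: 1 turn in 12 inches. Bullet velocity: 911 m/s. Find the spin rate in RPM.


twist_m = 12*0.0254 = 0.3048 m
spin = v/twist = 911/0.3048 = 2988.845 rev/s
RPM = spin*60 = 2988.845*60 ≈ 179331 RPM

179331 RPM


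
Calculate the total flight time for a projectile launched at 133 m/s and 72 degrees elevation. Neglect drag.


T = 2*v0*sin(theta)/g = 2*133*sin(72°)/9.81 = 25.79 s

25.79 s
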